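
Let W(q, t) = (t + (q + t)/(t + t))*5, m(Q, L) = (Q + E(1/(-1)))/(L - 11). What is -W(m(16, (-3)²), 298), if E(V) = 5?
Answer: -1778955/1192 ≈ -1492.4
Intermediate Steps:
m(Q, L) = (5 + Q)/(-11 + L) (m(Q, L) = (Q + 5)/(L - 11) = (5 + Q)/(-11 + L))
W(q, t) = 5*t + 5*(q + t)/(2*t) (W(q, t) = (t + (q + t)/((2*t)))*5 = (t + (q + t)*(1/(2*t)))*5 = (t + (q + t)/(2*t))*5 = 5*t + 5*(q + t)/(2*t))
-W(m(16, (-3)²), 298) = -(5/2 + 5*298 + (5/2)*((5 + 16)/(-11 + (-3)²))/298) = -(5/2 + 1490 + (5/2)*(21/(-11 + 9))*(1/298)) = -(5/2 + 1490 + (5/2)*(21/(-2))*(1/298)) = -(5/2 + 1490 + (5/2)*(-½*21)*(1/298)) = -(5/2 + 1490 + (5/2)*(-21/2)*(1/298)) = -(5/2 + 1490 - 105/1192) = -1*1778955/1192 = -1778955/1192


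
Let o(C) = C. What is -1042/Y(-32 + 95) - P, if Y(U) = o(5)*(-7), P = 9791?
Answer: -341643/35 ≈ -9761.2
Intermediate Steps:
Y(U) = -35 (Y(U) = 5*(-7) = -35)
-1042/Y(-32 + 95) - P = -1042/(-35) - 1*9791 = -1042*(-1/35) - 9791 = 1042/35 - 9791 = -341643/35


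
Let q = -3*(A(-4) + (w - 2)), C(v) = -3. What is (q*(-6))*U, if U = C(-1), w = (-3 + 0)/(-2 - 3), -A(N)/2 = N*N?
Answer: 9018/5 ≈ 1803.6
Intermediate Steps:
A(N) = -2*N**2 (A(N) = -2*N*N = -2*N**2)
w = 3/5 (w = -3/(-5) = -3*(-1/5) = 3/5 ≈ 0.60000)
U = -3
q = 501/5 (q = -3*(-2*(-4)**2 + (3/5 - 2)) = -3*(-2*16 - 7/5) = -3*(-32 - 7/5) = -3*(-167/5) = 501/5 ≈ 100.20)
(q*(-6))*U = ((501/5)*(-6))*(-3) = -3006/5*(-3) = 9018/5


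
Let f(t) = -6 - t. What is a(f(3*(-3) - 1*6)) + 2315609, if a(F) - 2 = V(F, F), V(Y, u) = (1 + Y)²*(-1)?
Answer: 2315511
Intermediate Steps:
V(Y, u) = -(1 + Y)²
a(F) = 2 - (1 + F)²
a(f(3*(-3) - 1*6)) + 2315609 = (2 - (1 + (-6 - (3*(-3) - 1*6)))²) + 2315609 = (2 - (1 + (-6 - (-9 - 6)))²) + 2315609 = (2 - (1 + (-6 - 1*(-15)))²) + 2315609 = (2 - (1 + (-6 + 15))²) + 2315609 = (2 - (1 + 9)²) + 2315609 = (2 - 1*10²) + 2315609 = (2 - 1*100) + 2315609 = (2 - 100) + 2315609 = -98 + 2315609 = 2315511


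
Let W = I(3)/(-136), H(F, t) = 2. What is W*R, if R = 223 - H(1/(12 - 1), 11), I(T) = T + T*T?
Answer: -39/2 ≈ -19.500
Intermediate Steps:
I(T) = T + T**2
W = -3/34 (W = (3*(1 + 3))/(-136) = (3*4)*(-1/136) = 12*(-1/136) = -3/34 ≈ -0.088235)
R = 221 (R = 223 - 1*2 = 223 - 2 = 221)
W*R = -3/34*221 = -39/2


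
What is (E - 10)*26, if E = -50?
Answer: -1560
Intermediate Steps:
(E - 10)*26 = (-50 - 10)*26 = -60*26 = -1560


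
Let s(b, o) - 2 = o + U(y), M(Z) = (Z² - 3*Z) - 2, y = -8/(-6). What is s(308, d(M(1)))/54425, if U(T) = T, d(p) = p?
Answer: -2/163275 ≈ -1.2249e-5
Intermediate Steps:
y = 4/3 (y = -8*(-⅙) = 4/3 ≈ 1.3333)
M(Z) = -2 + Z² - 3*Z
s(b, o) = 10/3 + o (s(b, o) = 2 + (o + 4/3) = 2 + (4/3 + o) = 10/3 + o)
s(308, d(M(1)))/54425 = (10/3 + (-2 + 1² - 3*1))/54425 = (10/3 + (-2 + 1 - 3))*(1/54425) = (10/3 - 4)*(1/54425) = -⅔*1/54425 = -2/163275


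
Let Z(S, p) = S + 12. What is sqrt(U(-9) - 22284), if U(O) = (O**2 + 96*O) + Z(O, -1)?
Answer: 62*I*sqrt(6) ≈ 151.87*I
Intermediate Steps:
Z(S, p) = 12 + S
U(O) = 12 + O**2 + 97*O (U(O) = (O**2 + 96*O) + (12 + O) = 12 + O**2 + 97*O)
sqrt(U(-9) - 22284) = sqrt((12 + (-9)**2 + 97*(-9)) - 22284) = sqrt((12 + 81 - 873) - 22284) = sqrt(-780 - 22284) = sqrt(-23064) = 62*I*sqrt(6)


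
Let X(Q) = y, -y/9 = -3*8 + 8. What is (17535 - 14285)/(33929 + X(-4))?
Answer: 250/2621 ≈ 0.095383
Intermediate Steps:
y = 144 (y = -9*(-3*8 + 8) = -9*(-24 + 8) = -9*(-16) = 144)
X(Q) = 144
(17535 - 14285)/(33929 + X(-4)) = (17535 - 14285)/(33929 + 144) = 3250/34073 = 3250*(1/34073) = 250/2621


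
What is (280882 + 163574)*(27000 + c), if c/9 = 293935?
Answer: 1187770881240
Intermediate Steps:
c = 2645415 (c = 9*293935 = 2645415)
(280882 + 163574)*(27000 + c) = (280882 + 163574)*(27000 + 2645415) = 444456*2672415 = 1187770881240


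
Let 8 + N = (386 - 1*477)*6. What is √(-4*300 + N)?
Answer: I*√1754 ≈ 41.881*I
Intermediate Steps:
N = -554 (N = -8 + (386 - 1*477)*6 = -8 + (386 - 477)*6 = -8 - 91*6 = -8 - 546 = -554)
√(-4*300 + N) = √(-4*300 - 554) = √(-1200 - 554) = √(-1754) = I*√1754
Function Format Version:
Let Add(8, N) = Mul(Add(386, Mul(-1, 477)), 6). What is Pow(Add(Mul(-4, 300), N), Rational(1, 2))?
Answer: Mul(I, Pow(1754, Rational(1, 2))) ≈ Mul(41.881, I)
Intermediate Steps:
N = -554 (N = Add(-8, Mul(Add(386, Mul(-1, 477)), 6)) = Add(-8, Mul(Add(386, -477), 6)) = Add(-8, Mul(-91, 6)) = Add(-8, -546) = -554)
Pow(Add(Mul(-4, 300), N), Rational(1, 2)) = Pow(Add(Mul(-4, 300), -554), Rational(1, 2)) = Pow(Add(-1200, -554), Rational(1, 2)) = Pow(-1754, Rational(1, 2)) = Mul(I, Pow(1754, Rational(1, 2)))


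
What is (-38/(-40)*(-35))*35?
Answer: -4655/4 ≈ -1163.8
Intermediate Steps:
(-38/(-40)*(-35))*35 = (-38*(-1/40)*(-35))*35 = ((19/20)*(-35))*35 = -133/4*35 = -4655/4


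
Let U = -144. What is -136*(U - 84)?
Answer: 31008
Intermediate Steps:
-136*(U - 84) = -136*(-144 - 84) = -136*(-228) = 31008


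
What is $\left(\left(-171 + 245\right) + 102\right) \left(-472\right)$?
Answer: $-83072$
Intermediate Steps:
$\left(\left(-171 + 245\right) + 102\right) \left(-472\right) = \left(74 + 102\right) \left(-472\right) = 176 \left(-472\right) = -83072$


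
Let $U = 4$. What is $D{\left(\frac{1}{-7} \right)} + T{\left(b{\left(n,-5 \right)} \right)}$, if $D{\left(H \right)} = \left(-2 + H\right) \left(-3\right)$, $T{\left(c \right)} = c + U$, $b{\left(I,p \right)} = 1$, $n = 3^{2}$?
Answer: $\frac{80}{7} \approx 11.429$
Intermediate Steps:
$n = 9$
$T{\left(c \right)} = 4 + c$ ($T{\left(c \right)} = c + 4 = 4 + c$)
$D{\left(H \right)} = 6 - 3 H$
$D{\left(\frac{1}{-7} \right)} + T{\left(b{\left(n,-5 \right)} \right)} = \left(6 - \frac{3}{-7}\right) + \left(4 + 1\right) = \left(6 - - \frac{3}{7}\right) + 5 = \left(6 + \frac{3}{7}\right) + 5 = \frac{45}{7} + 5 = \frac{80}{7}$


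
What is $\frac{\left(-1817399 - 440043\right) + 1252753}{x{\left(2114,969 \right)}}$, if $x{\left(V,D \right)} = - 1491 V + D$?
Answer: $\frac{1004689}{3151005} \approx 0.31885$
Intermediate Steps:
$x{\left(V,D \right)} = D - 1491 V$
$\frac{\left(-1817399 - 440043\right) + 1252753}{x{\left(2114,969 \right)}} = \frac{\left(-1817399 - 440043\right) + 1252753}{969 - 3151974} = \frac{-2257442 + 1252753}{969 - 3151974} = - \frac{1004689}{-3151005} = \left(-1004689\right) \left(- \frac{1}{3151005}\right) = \frac{1004689}{3151005}$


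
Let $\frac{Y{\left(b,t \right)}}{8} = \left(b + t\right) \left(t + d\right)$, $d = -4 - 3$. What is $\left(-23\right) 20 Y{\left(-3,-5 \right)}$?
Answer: $-353280$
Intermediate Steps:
$d = -7$
$Y{\left(b,t \right)} = 8 \left(-7 + t\right) \left(b + t\right)$ ($Y{\left(b,t \right)} = 8 \left(b + t\right) \left(t - 7\right) = 8 \left(b + t\right) \left(-7 + t\right) = 8 \left(-7 + t\right) \left(b + t\right)$)
$\left(-23\right) 20 Y{\left(-3,-5 \right)} = \left(-23\right) 20 \left(\left(-56\right) \left(-3\right) - -280 + 8 \left(-5\right)^{2} + 8 \left(-3\right) \left(-5\right)\right) = - 460 \left(168 + 280 + 8 \cdot 25 + 120\right) = - 460 \left(168 + 280 + 200 + 120\right) = \left(-460\right) 768 = -353280$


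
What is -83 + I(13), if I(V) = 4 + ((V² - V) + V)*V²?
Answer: 28482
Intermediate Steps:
I(V) = 4 + V⁴ (I(V) = 4 + V²*V² = 4 + V⁴)
-83 + I(13) = -83 + (4 + 13⁴) = -83 + (4 + 28561) = -83 + 28565 = 28482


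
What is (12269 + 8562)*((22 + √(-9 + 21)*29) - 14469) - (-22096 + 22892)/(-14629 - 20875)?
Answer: -2671191876133/8876 + 1208198*√3 ≈ -2.9885e+8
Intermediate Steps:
(12269 + 8562)*((22 + √(-9 + 21)*29) - 14469) - (-22096 + 22892)/(-14629 - 20875) = 20831*((22 + √12*29) - 14469) - 796/(-35504) = 20831*((22 + (2*√3)*29) - 14469) - 796*(-1)/35504 = 20831*((22 + 58*√3) - 14469) - 1*(-199/8876) = 20831*(-14447 + 58*√3) + 199/8876 = (-300945457 + 1208198*√3) + 199/8876 = -2671191876133/8876 + 1208198*√3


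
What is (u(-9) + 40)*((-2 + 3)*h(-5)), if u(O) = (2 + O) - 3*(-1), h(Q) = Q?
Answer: -180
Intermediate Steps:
u(O) = 5 + O (u(O) = (2 + O) + 3 = 5 + O)
(u(-9) + 40)*((-2 + 3)*h(-5)) = ((5 - 9) + 40)*((-2 + 3)*(-5)) = (-4 + 40)*(1*(-5)) = 36*(-5) = -180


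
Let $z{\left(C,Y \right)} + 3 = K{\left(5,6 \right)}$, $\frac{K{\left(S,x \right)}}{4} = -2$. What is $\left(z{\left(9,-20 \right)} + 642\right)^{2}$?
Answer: $398161$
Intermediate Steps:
$K{\left(S,x \right)} = -8$ ($K{\left(S,x \right)} = 4 \left(-2\right) = -8$)
$z{\left(C,Y \right)} = -11$ ($z{\left(C,Y \right)} = -3 - 8 = -11$)
$\left(z{\left(9,-20 \right)} + 642\right)^{2} = \left(-11 + 642\right)^{2} = 631^{2} = 398161$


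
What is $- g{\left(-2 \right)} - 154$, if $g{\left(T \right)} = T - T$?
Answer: $-154$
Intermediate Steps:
$g{\left(T \right)} = 0$
$- g{\left(-2 \right)} - 154 = \left(-1\right) 0 - 154 = 0 - 154 = -154$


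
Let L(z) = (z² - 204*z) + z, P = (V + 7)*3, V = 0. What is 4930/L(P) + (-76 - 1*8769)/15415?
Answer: -10980154/5891613 ≈ -1.8637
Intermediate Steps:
P = 21 (P = (0 + 7)*3 = 7*3 = 21)
L(z) = z² - 203*z
4930/L(P) + (-76 - 1*8769)/15415 = 4930/((21*(-203 + 21))) + (-76 - 1*8769)/15415 = 4930/((21*(-182))) + (-76 - 8769)*(1/15415) = 4930/(-3822) - 8845*1/15415 = 4930*(-1/3822) - 1769/3083 = -2465/1911 - 1769/3083 = -10980154/5891613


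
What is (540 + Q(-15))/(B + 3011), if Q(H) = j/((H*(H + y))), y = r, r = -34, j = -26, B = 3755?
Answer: 198437/2486505 ≈ 0.079806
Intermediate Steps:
y = -34
Q(H) = -26/(H*(-34 + H)) (Q(H) = -26*1/(H*(H - 34)) = -26*1/(H*(-34 + H)) = -26/(H*(-34 + H)))
(540 + Q(-15))/(B + 3011) = (540 - 26/(-15*(-34 - 15)))/(3755 + 3011) = (540 - 26*(-1/15)/(-49))/6766 = (540 - 26*(-1/15)*(-1/49))*(1/6766) = (540 - 26/735)*(1/6766) = (396874/735)*(1/6766) = 198437/2486505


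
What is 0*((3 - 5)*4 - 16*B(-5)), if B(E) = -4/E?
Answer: 0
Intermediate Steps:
0*((3 - 5)*4 - 16*B(-5)) = 0*((3 - 5)*4 - (-64)/(-5)) = 0*(-2*4 - (-64)*(-1)/5) = 0*(-8 - 16*4/5) = 0*(-8 - 64/5) = 0*(-104/5) = 0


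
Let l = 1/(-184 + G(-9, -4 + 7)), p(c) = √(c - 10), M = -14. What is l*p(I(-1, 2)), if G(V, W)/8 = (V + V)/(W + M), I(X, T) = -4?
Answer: -11*I*√14/1880 ≈ -0.021893*I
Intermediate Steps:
G(V, W) = 16*V/(-14 + W) (G(V, W) = 8*((V + V)/(W - 14)) = 8*((2*V)/(-14 + W)) = 8*(2*V/(-14 + W)) = 16*V/(-14 + W))
p(c) = √(-10 + c)
l = -11/1880 (l = 1/(-184 + 16*(-9)/(-14 + (-4 + 7))) = 1/(-184 + 16*(-9)/(-14 + 3)) = 1/(-184 + 16*(-9)/(-11)) = 1/(-184 + 16*(-9)*(-1/11)) = 1/(-184 + 144/11) = 1/(-1880/11) = -11/1880 ≈ -0.0058511)
l*p(I(-1, 2)) = -11*√(-10 - 4)/1880 = -11*I*√14/1880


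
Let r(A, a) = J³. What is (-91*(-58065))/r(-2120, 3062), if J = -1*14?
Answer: -15405/8 ≈ -1925.6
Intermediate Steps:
J = -14
r(A, a) = -2744 (r(A, a) = (-14)³ = -2744)
(-91*(-58065))/r(-2120, 3062) = -91*(-58065)/(-2744) = 5283915*(-1/2744) = -15405/8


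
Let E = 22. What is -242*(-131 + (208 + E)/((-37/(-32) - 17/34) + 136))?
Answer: 136851726/4373 ≈ 31295.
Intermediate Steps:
-242*(-131 + (208 + E)/((-37/(-32) - 17/34) + 136)) = -242*(-131 + (208 + 22)/((-37/(-32) - 17/34) + 136)) = -242*(-131 + 230/((-37*(-1/32) - 17*1/34) + 136)) = -242*(-131 + 230/((37/32 - ½) + 136)) = -242*(-131 + 230/(21/32 + 136)) = -242*(-131 + 230/(4373/32)) = -242*(-131 + 230*(32/4373)) = -242*(-131 + 7360/4373) = -242*(-565503/4373) = 136851726/4373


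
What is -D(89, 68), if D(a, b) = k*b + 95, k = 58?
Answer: -4039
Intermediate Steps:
D(a, b) = 95 + 58*b (D(a, b) = 58*b + 95 = 95 + 58*b)
-D(89, 68) = -(95 + 58*68) = -(95 + 3944) = -1*4039 = -4039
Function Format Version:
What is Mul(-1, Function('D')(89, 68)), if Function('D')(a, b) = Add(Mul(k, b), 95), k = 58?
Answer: -4039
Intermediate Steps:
Function('D')(a, b) = Add(95, Mul(58, b)) (Function('D')(a, b) = Add(Mul(58, b), 95) = Add(95, Mul(58, b)))
Mul(-1, Function('D')(89, 68)) = Mul(-1, Add(95, Mul(58, 68))) = Mul(-1, Add(95, 3944)) = Mul(-1, 4039) = -4039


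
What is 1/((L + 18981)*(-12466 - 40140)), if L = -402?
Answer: -1/977366874 ≈ -1.0232e-9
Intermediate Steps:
1/((L + 18981)*(-12466 - 40140)) = 1/((-402 + 18981)*(-12466 - 40140)) = 1/(18579*(-52606)) = 1/(-977366874) = -1/977366874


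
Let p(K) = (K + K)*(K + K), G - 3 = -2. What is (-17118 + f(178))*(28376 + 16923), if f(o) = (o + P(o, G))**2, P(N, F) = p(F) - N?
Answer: -774703498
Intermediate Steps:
G = 1 (G = 3 - 2 = 1)
p(K) = 4*K**2 (p(K) = (2*K)*(2*K) = 4*K**2)
P(N, F) = -N + 4*F**2 (P(N, F) = 4*F**2 - N = -N + 4*F**2)
f(o) = 16 (f(o) = (o + (-o + 4*1**2))**2 = (o + (-o + 4*1))**2 = (o + (-o + 4))**2 = (o + (4 - o))**2 = 4**2 = 16)
(-17118 + f(178))*(28376 + 16923) = (-17118 + 16)*(28376 + 16923) = -17102*45299 = -774703498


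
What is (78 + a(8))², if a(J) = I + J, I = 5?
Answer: 8281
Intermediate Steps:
a(J) = 5 + J
(78 + a(8))² = (78 + (5 + 8))² = (78 + 13)² = 91² = 8281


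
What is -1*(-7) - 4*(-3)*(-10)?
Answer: -113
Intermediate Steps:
-1*(-7) - 4*(-3)*(-10) = 7 + 12*(-10) = 7 - 120 = -113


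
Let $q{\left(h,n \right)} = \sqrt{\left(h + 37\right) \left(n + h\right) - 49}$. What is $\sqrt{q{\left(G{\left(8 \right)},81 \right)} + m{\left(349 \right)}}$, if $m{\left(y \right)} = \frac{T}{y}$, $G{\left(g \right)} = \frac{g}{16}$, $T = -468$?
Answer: $\frac{\sqrt{-653328 + 243602 \sqrt{12029}}}{698} \approx 7.3142$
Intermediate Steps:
$G{\left(g \right)} = \frac{g}{16}$ ($G{\left(g \right)} = g \frac{1}{16} = \frac{g}{16}$)
$m{\left(y \right)} = - \frac{468}{y}$
$q{\left(h,n \right)} = \sqrt{-49 + \left(37 + h\right) \left(h + n\right)}$ ($q{\left(h,n \right)} = \sqrt{\left(37 + h\right) \left(h + n\right) - 49} = \sqrt{-49 + \left(37 + h\right) \left(h + n\right)}$)
$\sqrt{q{\left(G{\left(8 \right)},81 \right)} + m{\left(349 \right)}} = \sqrt{\sqrt{-49 + \left(\frac{1}{16} \cdot 8\right)^{2} + 37 \cdot \frac{1}{16} \cdot 8 + 37 \cdot 81 + \frac{1}{16} \cdot 8 \cdot 81} - \frac{468}{349}} = \sqrt{\sqrt{-49 + \left(\frac{1}{2}\right)^{2} + 37 \cdot \frac{1}{2} + 2997 + \frac{1}{2} \cdot 81} - \frac{468}{349}} = \sqrt{\sqrt{-49 + \frac{1}{4} + \frac{37}{2} + 2997 + \frac{81}{2}} - \frac{468}{349}} = \sqrt{\sqrt{\frac{12029}{4}} - \frac{468}{349}} = \sqrt{\frac{\sqrt{12029}}{2} - \frac{468}{349}} = \sqrt{- \frac{468}{349} + \frac{\sqrt{12029}}{2}}$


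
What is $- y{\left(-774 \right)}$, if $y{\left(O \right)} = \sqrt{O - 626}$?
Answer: $- 10 i \sqrt{14} \approx - 37.417 i$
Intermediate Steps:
$y{\left(O \right)} = \sqrt{-626 + O}$
$- y{\left(-774 \right)} = - \sqrt{-626 - 774} = - \sqrt{-1400} = - 10 i \sqrt{14}$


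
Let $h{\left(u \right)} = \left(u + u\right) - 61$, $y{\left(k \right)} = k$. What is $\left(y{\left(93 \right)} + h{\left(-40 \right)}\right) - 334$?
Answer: $-382$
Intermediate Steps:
$h{\left(u \right)} = -61 + 2 u$ ($h{\left(u \right)} = 2 u - 61 = -61 + 2 u$)
$\left(y{\left(93 \right)} + h{\left(-40 \right)}\right) - 334 = \left(93 + \left(-61 + 2 \left(-40\right)\right)\right) - 334 = \left(93 - 141\right) - 334 = -48 - 334 = -382$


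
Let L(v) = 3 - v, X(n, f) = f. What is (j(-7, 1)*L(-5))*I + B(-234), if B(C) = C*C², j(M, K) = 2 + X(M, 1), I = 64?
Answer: -12811368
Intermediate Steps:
j(M, K) = 3 (j(M, K) = 2 + 1 = 3)
B(C) = C³
(j(-7, 1)*L(-5))*I + B(-234) = (3*(3 - 1*(-5)))*64 + (-234)³ = (3*(3 + 5))*64 - 12812904 = (3*8)*64 - 12812904 = 24*64 - 12812904 = 1536 - 12812904 = -12811368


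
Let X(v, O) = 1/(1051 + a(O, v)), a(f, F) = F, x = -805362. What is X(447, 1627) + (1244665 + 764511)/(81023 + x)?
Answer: -429860187/155008546 ≈ -2.7731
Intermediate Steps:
X(v, O) = 1/(1051 + v)
X(447, 1627) + (1244665 + 764511)/(81023 + x) = 1/(1051 + 447) + (1244665 + 764511)/(81023 - 805362) = 1/1498 + 2009176/(-724339) = 1/1498 + 2009176*(-1/724339) = 1/1498 - 2009176/724339 = -429860187/155008546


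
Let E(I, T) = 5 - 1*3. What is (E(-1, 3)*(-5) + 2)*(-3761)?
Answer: 30088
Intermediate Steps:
E(I, T) = 2 (E(I, T) = 5 - 3 = 2)
(E(-1, 3)*(-5) + 2)*(-3761) = (2*(-5) + 2)*(-3761) = (-10 + 2)*(-3761) = -8*(-3761) = 30088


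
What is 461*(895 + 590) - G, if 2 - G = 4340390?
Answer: 5024973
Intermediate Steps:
G = -4340388 (G = 2 - 1*4340390 = 2 - 4340390 = -4340388)
461*(895 + 590) - G = 461*(895 + 590) - 1*(-4340388) = 461*1485 + 4340388 = 684585 + 4340388 = 5024973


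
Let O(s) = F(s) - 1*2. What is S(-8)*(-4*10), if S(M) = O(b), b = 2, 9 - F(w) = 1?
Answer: -240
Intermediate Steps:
F(w) = 8 (F(w) = 9 - 1*1 = 9 - 1 = 8)
O(s) = 6 (O(s) = 8 - 1*2 = 8 - 2 = 6)
S(M) = 6
S(-8)*(-4*10) = 6*(-4*10) = 6*(-40) = -240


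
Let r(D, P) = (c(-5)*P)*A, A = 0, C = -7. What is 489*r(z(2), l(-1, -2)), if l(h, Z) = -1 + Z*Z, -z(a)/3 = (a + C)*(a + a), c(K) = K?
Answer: 0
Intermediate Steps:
z(a) = -6*a*(-7 + a) (z(a) = -3*(a - 7)*(a + a) = -3*(-7 + a)*2*a = -6*a*(-7 + a))
l(h, Z) = -1 + Z²
r(D, P) = 0 (r(D, P) = -5*P*0 = 0)
489*r(z(2), l(-1, -2)) = 489*0 = 0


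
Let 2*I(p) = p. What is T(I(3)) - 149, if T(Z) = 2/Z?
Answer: -443/3 ≈ -147.67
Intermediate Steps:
I(p) = p/2
T(I(3)) - 149 = 2/(((½)*3)) - 149 = 2/(3/2) - 149 = 2*(⅔) - 149 = 4/3 - 149 = -443/3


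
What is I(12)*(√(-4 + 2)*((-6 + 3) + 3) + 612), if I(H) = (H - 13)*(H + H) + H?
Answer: -7344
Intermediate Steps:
I(H) = H + 2*H*(-13 + H) (I(H) = (-13 + H)*(2*H) + H = 2*H*(-13 + H) + H = H + 2*H*(-13 + H))
I(12)*(√(-4 + 2)*((-6 + 3) + 3) + 612) = (12*(-25 + 2*12))*(√(-4 + 2)*((-6 + 3) + 3) + 612) = (12*(-25 + 24))*(√(-2)*(-3 + 3) + 612) = (12*(-1))*((I*√2)*0 + 612) = -12*(0 + 612) = -12*612 = -7344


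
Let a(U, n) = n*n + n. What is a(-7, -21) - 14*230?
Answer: -2800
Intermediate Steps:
a(U, n) = n + n**2 (a(U, n) = n**2 + n = n + n**2)
a(-7, -21) - 14*230 = -21*(1 - 21) - 14*230 = -21*(-20) - 3220 = 420 - 3220 = -2800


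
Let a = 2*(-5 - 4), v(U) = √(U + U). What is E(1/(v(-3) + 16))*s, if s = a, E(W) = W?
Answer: -144/131 + 9*I*√6/131 ≈ -1.0992 + 0.16829*I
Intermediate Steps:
v(U) = √2*√U (v(U) = √(2*U) = √2*√U)
a = -18 (a = 2*(-9) = -18)
s = -18
E(1/(v(-3) + 16))*s = -18/(√2*√(-3) + 16) = -18/(√2*(I*√3) + 16) = -18/(I*√6 + 16) = -18/(16 + I*√6)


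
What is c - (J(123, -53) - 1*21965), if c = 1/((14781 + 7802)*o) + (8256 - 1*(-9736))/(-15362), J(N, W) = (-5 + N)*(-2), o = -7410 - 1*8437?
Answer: 61023355252737204/2748820984481 ≈ 22200.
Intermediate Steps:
o = -15847 (o = -7410 - 8437 = -15847)
J(N, W) = 10 - 2*N
c = -3219423725477/2748820984481 (c = 1/((14781 + 7802)*(-15847)) + (8256 - 1*(-9736))/(-15362) = -1/15847/22583 + (8256 + 9736)*(-1/15362) = (1/22583)*(-1/15847) + 17992*(-1/15362) = -1/357872801 - 8996/7681 = -3219423725477/2748820984481 ≈ -1.1712)
c - (J(123, -53) - 1*21965) = -3219423725477/2748820984481 - ((10 - 2*123) - 1*21965) = -3219423725477/2748820984481 - ((10 - 246) - 21965) = -3219423725477/2748820984481 - (-236 - 21965) = -3219423725477/2748820984481 - 1*(-22201) = -3219423725477/2748820984481 + 22201 = 61023355252737204/2748820984481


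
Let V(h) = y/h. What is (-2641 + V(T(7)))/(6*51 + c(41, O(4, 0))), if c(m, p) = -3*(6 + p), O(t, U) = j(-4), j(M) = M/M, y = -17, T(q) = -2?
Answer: -351/38 ≈ -9.2368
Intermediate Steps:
j(M) = 1
V(h) = -17/h
O(t, U) = 1
c(m, p) = -18 - 3*p
(-2641 + V(T(7)))/(6*51 + c(41, O(4, 0))) = (-2641 - 17/(-2))/(6*51 + (-18 - 3*1)) = (-2641 - 17*(-½))/(306 + (-18 - 3)) = (-2641 + 17/2)/(306 - 21) = -5265/2/285 = -5265/2*1/285 = -351/38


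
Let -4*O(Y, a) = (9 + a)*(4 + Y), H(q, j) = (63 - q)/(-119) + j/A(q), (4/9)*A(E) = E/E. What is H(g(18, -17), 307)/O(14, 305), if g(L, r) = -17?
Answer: -145412/1513323 ≈ -0.096088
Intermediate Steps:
A(E) = 9/4 (A(E) = 9*(E/E)/4 = (9/4)*1 = 9/4)
H(q, j) = -9/17 + q/119 + 4*j/9 (H(q, j) = (63 - q)/(-119) + j/(9/4) = (63 - q)*(-1/119) + j*(4/9) = (-9/17 + q/119) + 4*j/9 = -9/17 + q/119 + 4*j/9)
O(Y, a) = -(4 + Y)*(9 + a)/4 (O(Y, a) = -(9 + a)*(4 + Y)/4 = -(4 + Y)*(9 + a)/4)
H(g(18, -17), 307)/O(14, 305) = (-9/17 + (1/119)*(-17) + (4/9)*307)/(-9 - 1*305 - 9/4*14 - ¼*14*305) = (-9/17 - ⅐ + 1228/9)/(-9 - 305 - 63/2 - 2135/2) = (145412/1071)/(-1413) = (145412/1071)*(-1/1413) = -145412/1513323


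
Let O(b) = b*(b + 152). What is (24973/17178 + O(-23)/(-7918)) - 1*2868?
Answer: -97460868833/34003851 ≈ -2866.2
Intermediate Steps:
O(b) = b*(152 + b)
(24973/17178 + O(-23)/(-7918)) - 1*2868 = (24973/17178 - 23*(152 - 23)/(-7918)) - 1*2868 = (24973*(1/17178) - 23*129*(-1/7918)) - 2868 = (24973/17178 - 2967*(-1/7918)) - 2868 = (24973/17178 + 2967/7918) - 2868 = 62175835/34003851 - 2868 = -97460868833/34003851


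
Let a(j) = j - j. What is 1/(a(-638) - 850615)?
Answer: -1/850615 ≈ -1.1756e-6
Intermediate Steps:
a(j) = 0
1/(a(-638) - 850615) = 1/(0 - 850615) = 1/(-850615) = -1/850615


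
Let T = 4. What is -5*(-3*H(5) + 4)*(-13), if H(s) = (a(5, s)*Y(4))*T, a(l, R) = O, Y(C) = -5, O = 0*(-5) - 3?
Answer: -11440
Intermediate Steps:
O = -3 (O = 0 - 3 = -3)
a(l, R) = -3
H(s) = 60 (H(s) = -3*(-5)*4 = 15*4 = 60)
-5*(-3*H(5) + 4)*(-13) = -5*(-3*60 + 4)*(-13) = -5*(-180 + 4)*(-13) = -5*(-176)*(-13) = 880*(-13) = -11440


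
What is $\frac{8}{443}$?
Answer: $\frac{8}{443} \approx 0.018059$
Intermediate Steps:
$\frac{8}{443}$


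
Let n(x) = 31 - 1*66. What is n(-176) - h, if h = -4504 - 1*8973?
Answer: 13442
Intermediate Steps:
n(x) = -35 (n(x) = 31 - 66 = -35)
h = -13477 (h = -4504 - 8973 = -13477)
n(-176) - h = -35 - 1*(-13477) = -35 + 13477 = 13442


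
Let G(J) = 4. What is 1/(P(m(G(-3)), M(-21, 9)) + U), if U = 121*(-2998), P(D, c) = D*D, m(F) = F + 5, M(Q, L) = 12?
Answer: -1/362677 ≈ -2.7573e-6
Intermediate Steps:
m(F) = 5 + F
P(D, c) = D**2
U = -362758
1/(P(m(G(-3)), M(-21, 9)) + U) = 1/((5 + 4)**2 - 362758) = 1/(9**2 - 362758) = 1/(81 - 362758) = 1/(-362677) = -1/362677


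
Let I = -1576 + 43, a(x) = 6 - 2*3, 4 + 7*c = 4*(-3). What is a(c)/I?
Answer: 0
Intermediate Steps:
c = -16/7 (c = -4/7 + (4*(-3))/7 = -4/7 + (⅐)*(-12) = -4/7 - 12/7 = -16/7 ≈ -2.2857)
a(x) = 0 (a(x) = 6 - 6 = 0)
I = -1533
a(c)/I = 0/(-1533) = 0*(-1/1533) = 0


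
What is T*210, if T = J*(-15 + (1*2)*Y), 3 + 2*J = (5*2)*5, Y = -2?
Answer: -93765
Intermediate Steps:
J = 47/2 (J = -3/2 + ((5*2)*5)/2 = -3/2 + (10*5)/2 = -3/2 + (1/2)*50 = -3/2 + 25 = 47/2 ≈ 23.500)
T = -893/2 (T = 47*(-15 + (1*2)*(-2))/2 = 47*(-15 + 2*(-2))/2 = 47*(-15 - 4)/2 = (47/2)*(-19) = -893/2 ≈ -446.50)
T*210 = -893/2*210 = -93765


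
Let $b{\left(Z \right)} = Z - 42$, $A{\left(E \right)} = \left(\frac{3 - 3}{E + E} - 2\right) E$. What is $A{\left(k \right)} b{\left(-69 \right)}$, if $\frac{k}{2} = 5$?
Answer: $2220$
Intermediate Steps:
$k = 10$ ($k = 2 \cdot 5 = 10$)
$A{\left(E \right)} = - 2 E$ ($A{\left(E \right)} = \left(\frac{0}{2 E} - 2\right) E = \left(0 \frac{1}{2 E} - 2\right) E = \left(0 - 2\right) E = - 2 E$)
$b{\left(Z \right)} = -42 + Z$ ($b{\left(Z \right)} = Z - 42 = -42 + Z$)
$A{\left(k \right)} b{\left(-69 \right)} = \left(-2\right) 10 \left(-42 - 69\right) = \left(-20\right) \left(-111\right) = 2220$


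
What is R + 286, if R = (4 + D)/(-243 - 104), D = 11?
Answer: 99227/347 ≈ 285.96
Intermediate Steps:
R = -15/347 (R = (4 + 11)/(-243 - 104) = 15/(-347) = 15*(-1/347) = -15/347 ≈ -0.043228)
R + 286 = -15/347 + 286 = 99227/347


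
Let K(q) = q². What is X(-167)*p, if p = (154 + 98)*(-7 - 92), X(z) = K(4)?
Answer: -399168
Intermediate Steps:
X(z) = 16 (X(z) = 4² = 16)
p = -24948 (p = 252*(-99) = -24948)
X(-167)*p = 16*(-24948) = -399168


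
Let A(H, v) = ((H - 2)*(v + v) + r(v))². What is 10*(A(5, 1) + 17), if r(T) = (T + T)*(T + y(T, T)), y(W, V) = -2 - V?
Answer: 210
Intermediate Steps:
r(T) = -4*T (r(T) = (T + T)*(T + (-2 - T)) = (2*T)*(-2) = -4*T)
A(H, v) = (-4*v + 2*v*(-2 + H))² (A(H, v) = ((H - 2)*(v + v) - 4*v)² = ((-2 + H)*(2*v) - 4*v)² = (2*v*(-2 + H) - 4*v)² = (-4*v + 2*v*(-2 + H))²)
10*(A(5, 1) + 17) = 10*(4*1²*(-4 + 5)² + 17) = 10*(4*1*1² + 17) = 10*(4*1*1 + 17) = 10*(4 + 17) = 10*21 = 210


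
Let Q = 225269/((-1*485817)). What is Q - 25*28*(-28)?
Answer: 9521787931/485817 ≈ 19600.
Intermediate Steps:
Q = -225269/485817 (Q = 225269/(-485817) = 225269*(-1/485817) = -225269/485817 ≈ -0.46369)
Q - 25*28*(-28) = -225269/485817 - 25*28*(-28) = -225269/485817 - 700*(-28) = -225269/485817 + 19600 = 9521787931/485817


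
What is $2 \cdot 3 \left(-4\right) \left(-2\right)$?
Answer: $48$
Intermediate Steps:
$2 \cdot 3 \left(-4\right) \left(-2\right) = 6 \left(-4\right) \left(-2\right) = \left(-24\right) \left(-2\right) = 48$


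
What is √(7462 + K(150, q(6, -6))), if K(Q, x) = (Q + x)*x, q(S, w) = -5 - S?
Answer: √5933 ≈ 77.026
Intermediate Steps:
K(Q, x) = x*(Q + x)
√(7462 + K(150, q(6, -6))) = √(7462 + (-5 - 1*6)*(150 + (-5 - 1*6))) = √(7462 + (-5 - 6)*(150 + (-5 - 6))) = √(7462 - 11*(150 - 11)) = √(7462 - 11*139) = √(7462 - 1529) = √5933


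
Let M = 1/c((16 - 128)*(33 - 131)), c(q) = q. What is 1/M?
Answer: 10976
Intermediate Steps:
M = 1/10976 (M = 1/((16 - 128)*(33 - 131)) = 1/(-112*(-98)) = 1/10976 ≈ 9.1108e-5)
1/M = 1/(1/10976) = 10976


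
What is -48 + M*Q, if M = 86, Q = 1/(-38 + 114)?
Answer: -1781/38 ≈ -46.868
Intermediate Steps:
Q = 1/76 ≈ 0.013158
-48 + M*Q = -48 + 86*(1/76) = -48 + 43/38 = -1781/38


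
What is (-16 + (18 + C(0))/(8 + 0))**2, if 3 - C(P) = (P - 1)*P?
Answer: 11449/64 ≈ 178.89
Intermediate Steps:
C(P) = 3 - P*(-1 + P) (C(P) = 3 - (P - 1)*P = 3 - (-1 + P)*P = 3 - P*(-1 + P))
(-16 + (18 + C(0))/(8 + 0))**2 = (-16 + (18 + (3 + 0 - 1*0**2))/(8 + 0))**2 = (-16 + (18 + (3 + 0 - 1*0))/8)**2 = (-16 + (18 + (3 + 0 + 0))*(1/8))**2 = (-16 + (18 + 3)*(1/8))**2 = (-16 + 21*(1/8))**2 = (-16 + 21/8)**2 = (-107/8)**2 = 11449/64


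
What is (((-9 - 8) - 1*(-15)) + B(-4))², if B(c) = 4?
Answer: 4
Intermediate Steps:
(((-9 - 8) - 1*(-15)) + B(-4))² = (((-9 - 8) - 1*(-15)) + 4)² = ((-17 + 15) + 4)² = (-2 + 4)² = 2² = 4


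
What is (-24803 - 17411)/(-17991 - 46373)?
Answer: 21107/32182 ≈ 0.65586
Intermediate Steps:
(-24803 - 17411)/(-17991 - 46373) = -42214/(-64364) = -42214*(-1/64364) = 21107/32182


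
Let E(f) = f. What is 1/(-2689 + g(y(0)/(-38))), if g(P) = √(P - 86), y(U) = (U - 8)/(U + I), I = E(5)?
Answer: -255455/686926661 - I*√775770/686926661 ≈ -0.00037188 - 1.2822e-6*I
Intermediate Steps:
I = 5
y(U) = (-8 + U)/(5 + U) (y(U) = (U - 8)/(U + 5) = (-8 + U)/(5 + U))
g(P) = √(-86 + P)
1/(-2689 + g(y(0)/(-38))) = 1/(-2689 + √(-86 + ((-8 + 0)/(5 + 0))/(-38))) = 1/(-2689 + √(-86 + (-8/5)*(-1/38))) = 1/(-2689 + √(-86 + ((⅕)*(-8))*(-1/38))) = 1/(-2689 + √(-86 - 8/5*(-1/38))) = 1/(-2689 + √(-86 + 4/95)) = 1/(-2689 + √(-8166/95)) = 1/(-2689 + I*√775770/95)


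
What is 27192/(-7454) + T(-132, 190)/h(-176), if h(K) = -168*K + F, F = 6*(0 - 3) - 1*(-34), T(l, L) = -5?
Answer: -402242699/110259568 ≈ -3.6481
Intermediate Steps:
F = 16 (F = 6*(-3) + 34 = -18 + 34 = 16)
h(K) = 16 - 168*K (h(K) = -168*K + 16 = 16 - 168*K)
27192/(-7454) + T(-132, 190)/h(-176) = 27192/(-7454) - 5/(16 - 168*(-176)) = 27192*(-1/7454) - 5/(16 + 29568) = -13596/3727 - 5/29584 = -402242699/110259568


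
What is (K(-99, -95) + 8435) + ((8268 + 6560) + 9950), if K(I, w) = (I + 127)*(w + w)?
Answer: 27893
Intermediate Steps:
K(I, w) = 2*w*(127 + I) (K(I, w) = (127 + I)*(2*w) = 2*w*(127 + I))
(K(-99, -95) + 8435) + ((8268 + 6560) + 9950) = (2*(-95)*(127 - 99) + 8435) + ((8268 + 6560) + 9950) = (2*(-95)*28 + 8435) + (14828 + 9950) = (-5320 + 8435) + 24778 = 3115 + 24778 = 27893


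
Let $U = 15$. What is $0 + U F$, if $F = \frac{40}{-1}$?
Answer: $-600$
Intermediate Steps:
$F = -40$ ($F = 40 \left(-1\right) = -40$)
$0 + U F = 0 + 15 \left(-40\right) = 0 - 600 = -600$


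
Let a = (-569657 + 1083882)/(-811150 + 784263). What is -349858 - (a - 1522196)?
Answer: 31521166031/26887 ≈ 1.1724e+6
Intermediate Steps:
a = -514225/26887 (a = 514225/(-26887) = 514225*(-1/26887) = -514225/26887 ≈ -19.125)
-349858 - (a - 1522196) = -349858 - (-514225/26887 - 1522196) = -349858 - 1*(-40927798077/26887) = -349858 + 40927798077/26887 = 31521166031/26887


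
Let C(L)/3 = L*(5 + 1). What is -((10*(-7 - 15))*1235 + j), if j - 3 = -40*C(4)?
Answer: 274577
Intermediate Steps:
C(L) = 18*L (C(L) = 3*(L*(5 + 1)) = 3*(L*6) = 3*(6*L) = 18*L)
j = -2877 (j = 3 - 720*4 = 3 - 40*72 = 3 - 2880 = -2877)
-((10*(-7 - 15))*1235 + j) = -((10*(-7 - 15))*1235 - 2877) = -((10*(-22))*1235 - 2877) = -(-220*1235 - 2877) = -(-271700 - 2877) = -1*(-274577) = 274577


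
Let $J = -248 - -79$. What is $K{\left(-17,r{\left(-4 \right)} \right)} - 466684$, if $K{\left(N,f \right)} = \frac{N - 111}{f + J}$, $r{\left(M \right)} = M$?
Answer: $- \frac{80736204}{173} \approx -4.6668 \cdot 10^{5}$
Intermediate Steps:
$J = -169$ ($J = -248 + 79 = -169$)
$K{\left(N,f \right)} = \frac{-111 + N}{-169 + f}$ ($K{\left(N,f \right)} = \frac{N - 111}{f - 169} = \frac{-111 + N}{-169 + f}$)
$K{\left(-17,r{\left(-4 \right)} \right)} - 466684 = \frac{-111 - 17}{-169 - 4} - 466684 = \frac{1}{-173} \left(-128\right) - 466684 = \left(- \frac{1}{173}\right) \left(-128\right) - 466684 = \frac{128}{173} - 466684 = - \frac{80736204}{173}$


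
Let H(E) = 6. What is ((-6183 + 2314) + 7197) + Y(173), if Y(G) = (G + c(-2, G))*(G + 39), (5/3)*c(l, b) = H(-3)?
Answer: 203836/5 ≈ 40767.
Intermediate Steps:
c(l, b) = 18/5 (c(l, b) = (3/5)*6 = 18/5)
Y(G) = (39 + G)*(18/5 + G) (Y(G) = (G + 18/5)*(G + 39) = (18/5 + G)*(39 + G) = (39 + G)*(18/5 + G))
((-6183 + 2314) + 7197) + Y(173) = ((-6183 + 2314) + 7197) + (702/5 + 173**2 + (213/5)*173) = (-3869 + 7197) + (702/5 + 29929 + 36849/5) = 3328 + 187196/5 = 203836/5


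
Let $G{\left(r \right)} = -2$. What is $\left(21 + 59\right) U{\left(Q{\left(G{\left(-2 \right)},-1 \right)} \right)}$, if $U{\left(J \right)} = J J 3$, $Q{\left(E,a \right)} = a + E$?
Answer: $2160$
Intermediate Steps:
$Q{\left(E,a \right)} = E + a$
$U{\left(J \right)} = 3 J^{2}$ ($U{\left(J \right)} = J^{2} \cdot 3 = 3 J^{2}$)
$\left(21 + 59\right) U{\left(Q{\left(G{\left(-2 \right)},-1 \right)} \right)} = \left(21 + 59\right) 3 \left(-2 - 1\right)^{2} = 80 \cdot 3 \left(-3\right)^{2} = 80 \cdot 3 \cdot 9 = 80 \cdot 27 = 2160$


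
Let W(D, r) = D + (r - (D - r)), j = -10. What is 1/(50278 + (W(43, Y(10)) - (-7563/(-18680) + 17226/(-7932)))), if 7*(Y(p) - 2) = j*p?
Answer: 86432360/4343675141499 ≈ 1.9898e-5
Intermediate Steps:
Y(p) = 2 - 10*p/7 (Y(p) = 2 + (-10*p)/7 = 2 - 10*p/7)
W(D, r) = 2*r (W(D, r) = D + (r + (r - D)) = D + (-D + 2*r) = 2*r)
1/(50278 + (W(43, Y(10)) - (-7563/(-18680) + 17226/(-7932)))) = 1/(50278 + (2*(2 - 10/7*10) - (-7563/(-18680) + 17226/(-7932)))) = 1/(50278 + (2*(2 - 100/7) - (-7563*(-1/18680) + 17226*(-1/7932)))) = 1/(50278 + (2*(-86/7) - (7563/18680 - 2871/1322))) = 1/(50278 + (-172/7 - 1*(-21815997/12347480))) = 1/(50278 + (-172/7 + 21815997/12347480)) = 1/(50278 - 1971054581/86432360) = 1/(4343675141499/86432360) = 86432360/4343675141499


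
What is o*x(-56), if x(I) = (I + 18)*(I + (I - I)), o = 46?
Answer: 97888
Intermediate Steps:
x(I) = I*(18 + I) (x(I) = (18 + I)*(I + 0) = (18 + I)*I = I*(18 + I))
o*x(-56) = 46*(-56*(18 - 56)) = 46*(-56*(-38)) = 46*2128 = 97888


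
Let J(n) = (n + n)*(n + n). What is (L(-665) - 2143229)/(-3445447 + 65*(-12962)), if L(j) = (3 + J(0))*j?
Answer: 2145224/4287977 ≈ 0.50029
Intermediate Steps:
J(n) = 4*n**2 (J(n) = (2*n)*(2*n) = 4*n**2)
L(j) = 3*j (L(j) = (3 + 4*0**2)*j = (3 + 4*0)*j = (3 + 0)*j = 3*j)
(L(-665) - 2143229)/(-3445447 + 65*(-12962)) = (3*(-665) - 2143229)/(-3445447 + 65*(-12962)) = (-1995 - 2143229)/(-3445447 - 842530) = -2145224/(-4287977) = -2145224*(-1/4287977) = 2145224/4287977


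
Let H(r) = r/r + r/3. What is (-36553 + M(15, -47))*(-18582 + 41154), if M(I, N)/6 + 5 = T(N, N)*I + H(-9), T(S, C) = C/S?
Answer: -823990860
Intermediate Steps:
H(r) = 1 + r/3 (H(r) = 1 + r*(⅓) = 1 + r/3)
M(I, N) = -42 + 6*I (M(I, N) = -30 + 6*((N/N)*I + (1 + (⅓)*(-9))) = -30 + 6*(1*I + (1 - 3)) = -30 + 6*(I - 2) = -30 + 6*(-2 + I) = -30 + (-12 + 6*I) = -42 + 6*I)
(-36553 + M(15, -47))*(-18582 + 41154) = (-36553 + (-42 + 6*15))*(-18582 + 41154) = (-36553 + (-42 + 90))*22572 = (-36553 + 48)*22572 = -36505*22572 = -823990860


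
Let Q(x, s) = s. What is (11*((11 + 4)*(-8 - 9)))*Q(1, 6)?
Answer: -16830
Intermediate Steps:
(11*((11 + 4)*(-8 - 9)))*Q(1, 6) = (11*((11 + 4)*(-8 - 9)))*6 = (11*(15*(-17)))*6 = (11*(-255))*6 = -2805*6 = -16830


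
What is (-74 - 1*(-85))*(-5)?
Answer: -55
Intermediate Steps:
(-74 - 1*(-85))*(-5) = (-74 + 85)*(-5) = 11*(-5) = -55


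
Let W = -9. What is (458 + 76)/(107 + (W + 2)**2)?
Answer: 89/26 ≈ 3.4231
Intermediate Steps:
(458 + 76)/(107 + (W + 2)**2) = (458 + 76)/(107 + (-9 + 2)**2) = 534/(107 + (-7)**2) = 534/(107 + 49) = 534/156 = 534*(1/156) = 89/26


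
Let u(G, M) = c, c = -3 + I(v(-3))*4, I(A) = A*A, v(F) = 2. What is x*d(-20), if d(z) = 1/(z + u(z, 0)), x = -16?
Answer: 16/7 ≈ 2.2857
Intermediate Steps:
I(A) = A²
c = 13 (c = -3 + 2²*4 = -3 + 4*4 = -3 + 16 = 13)
u(G, M) = 13
d(z) = 1/(13 + z) (d(z) = 1/(z + 13) = 1/(13 + z))
x*d(-20) = -16/(13 - 20) = -16/(-7) = -16*(-⅐) = 16/7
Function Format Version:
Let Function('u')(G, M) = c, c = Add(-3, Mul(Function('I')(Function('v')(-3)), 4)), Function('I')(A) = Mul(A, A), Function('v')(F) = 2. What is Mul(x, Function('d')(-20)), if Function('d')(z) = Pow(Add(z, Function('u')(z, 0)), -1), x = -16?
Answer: Rational(16, 7) ≈ 2.2857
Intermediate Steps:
Function('I')(A) = Pow(A, 2)
c = 13 (c = Add(-3, Mul(Pow(2, 2), 4)) = Add(-3, Mul(4, 4)) = Add(-3, 16) = 13)
Function('u')(G, M) = 13
Function('d')(z) = Pow(Add(13, z), -1) (Function('d')(z) = Pow(Add(z, 13), -1) = Pow(Add(13, z), -1))
Mul(x, Function('d')(-20)) = Mul(-16, Pow(Add(13, -20), -1)) = Mul(-16, Pow(-7, -1)) = Mul(-16, Rational(-1, 7)) = Rational(16, 7)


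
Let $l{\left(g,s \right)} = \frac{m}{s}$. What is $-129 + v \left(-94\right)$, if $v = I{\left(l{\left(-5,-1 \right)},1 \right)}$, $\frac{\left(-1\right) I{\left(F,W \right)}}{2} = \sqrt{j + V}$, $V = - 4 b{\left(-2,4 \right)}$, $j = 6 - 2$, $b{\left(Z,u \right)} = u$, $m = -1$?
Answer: $-129 + 376 i \sqrt{3} \approx -129.0 + 651.25 i$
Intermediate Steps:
$j = 4$
$V = -16$ ($V = \left(-4\right) 4 = -16$)
$l{\left(g,s \right)} = - \frac{1}{s}$
$I{\left(F,W \right)} = - 4 i \sqrt{3}$ ($I{\left(F,W \right)} = - 2 \sqrt{4 - 16} = - 2 \sqrt{-12} = - 2 \cdot 2 i \sqrt{3} = - 4 i \sqrt{3}$)
$v = - 4 i \sqrt{3} \approx - 6.9282 i$
$-129 + v \left(-94\right) = -129 + - 4 i \sqrt{3} \left(-94\right) = -129 + 376 i \sqrt{3}$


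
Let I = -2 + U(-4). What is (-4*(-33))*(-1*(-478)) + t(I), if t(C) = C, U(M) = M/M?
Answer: 63095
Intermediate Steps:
U(M) = 1
I = -1 (I = -2 + 1 = -1)
(-4*(-33))*(-1*(-478)) + t(I) = (-4*(-33))*(-1*(-478)) - 1 = 132*478 - 1 = 63096 - 1 = 63095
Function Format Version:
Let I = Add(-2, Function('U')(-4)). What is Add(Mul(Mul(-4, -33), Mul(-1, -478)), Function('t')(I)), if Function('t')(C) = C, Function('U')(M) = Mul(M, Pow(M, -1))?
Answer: 63095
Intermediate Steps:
Function('U')(M) = 1
I = -1 (I = Add(-2, 1) = -1)
Add(Mul(Mul(-4, -33), Mul(-1, -478)), Function('t')(I)) = Add(Mul(Mul(-4, -33), Mul(-1, -478)), -1) = Add(Mul(132, 478), -1) = Add(63096, -1) = 63095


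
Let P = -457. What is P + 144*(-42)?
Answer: -6505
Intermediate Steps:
P + 144*(-42) = -457 + 144*(-42) = -457 - 6048 = -6505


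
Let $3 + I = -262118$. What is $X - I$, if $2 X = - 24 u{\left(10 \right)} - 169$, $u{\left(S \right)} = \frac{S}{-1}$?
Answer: $\frac{524313}{2} \approx 2.6216 \cdot 10^{5}$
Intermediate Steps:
$I = -262121$ ($I = -3 - 262118 = -262121$)
$u{\left(S \right)} = - S$ ($u{\left(S \right)} = S \left(-1\right) = - S$)
$X = \frac{71}{2}$ ($X = \frac{- 24 \left(\left(-1\right) 10\right) - 169}{2} = \frac{\left(-24\right) \left(-10\right) - 169}{2} = \frac{240 - 169}{2} = \frac{1}{2} \cdot 71 = \frac{71}{2} \approx 35.5$)
$X - I = \frac{71}{2} - -262121 = \frac{71}{2} + 262121 = \frac{524313}{2}$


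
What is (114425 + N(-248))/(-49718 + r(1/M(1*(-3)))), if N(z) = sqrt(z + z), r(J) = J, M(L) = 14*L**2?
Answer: -14417550/6264467 - 504*I*sqrt(31)/6264467 ≈ -2.3015 - 0.00044795*I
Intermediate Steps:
N(z) = sqrt(2)*sqrt(z) (N(z) = sqrt(2*z) = sqrt(2)*sqrt(z))
(114425 + N(-248))/(-49718 + r(1/M(1*(-3)))) = (114425 + sqrt(2)*sqrt(-248))/(-49718 + 1/(14*(1*(-3))**2)) = (114425 + sqrt(2)*(2*I*sqrt(62)))/(-49718 + 1/(14*(-3)**2)) = (114425 + 4*I*sqrt(31))/(-49718 + 1/(14*9)) = (114425 + 4*I*sqrt(31))/(-49718 + 1/126) = (114425 + 4*I*sqrt(31))/(-6264467/126) = (114425 + 4*I*sqrt(31))*(-126/6264467) = -14417550/6264467 - 504*I*sqrt(31)/6264467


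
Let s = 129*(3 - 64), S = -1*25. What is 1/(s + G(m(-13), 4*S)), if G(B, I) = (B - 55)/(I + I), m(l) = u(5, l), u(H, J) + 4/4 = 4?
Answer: -50/393437 ≈ -0.00012709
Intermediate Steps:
u(H, J) = 3 (u(H, J) = -1 + 4 = 3)
S = -25
m(l) = 3
G(B, I) = (-55 + B)/(2*I) (G(B, I) = (-55 + B)/((2*I)) = (-55 + B)*(1/(2*I)) = (-55 + B)/(2*I))
s = -7869 (s = 129*(-61) = -7869)
1/(s + G(m(-13), 4*S)) = 1/(-7869 + (-55 + 3)/(2*((4*(-25))))) = 1/(-7869 + (1/2)*(-52)/(-100)) = 1/(-7869 + (1/2)*(-1/100)*(-52)) = 1/(-7869 + 13/50) = 1/(-393437/50) = -50/393437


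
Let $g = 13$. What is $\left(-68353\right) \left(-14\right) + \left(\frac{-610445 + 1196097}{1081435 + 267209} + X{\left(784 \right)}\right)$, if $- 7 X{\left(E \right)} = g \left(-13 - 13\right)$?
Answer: $\frac{2258619636943}{2360127} \approx 9.5699 \cdot 10^{5}$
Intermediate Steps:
$X{\left(E \right)} = \frac{338}{7}$ ($X{\left(E \right)} = - \frac{13 \left(-13 - 13\right)}{7} = - \frac{13 \left(-26\right)}{7} = \left(- \frac{1}{7}\right) \left(-338\right) = \frac{338}{7}$)
$\left(-68353\right) \left(-14\right) + \left(\frac{-610445 + 1196097}{1081435 + 267209} + X{\left(784 \right)}\right) = \left(-68353\right) \left(-14\right) + \left(\frac{-610445 + 1196097}{1081435 + 267209} + \frac{338}{7}\right) = 956942 + \left(\frac{585652}{1348644} + \frac{338}{7}\right) = 956942 + \left(585652 \cdot \frac{1}{1348644} + \frac{338}{7}\right) = 956942 + \left(\frac{146413}{337161} + \frac{338}{7}\right) = 956942 + \frac{114985309}{2360127} = \frac{2258619636943}{2360127}$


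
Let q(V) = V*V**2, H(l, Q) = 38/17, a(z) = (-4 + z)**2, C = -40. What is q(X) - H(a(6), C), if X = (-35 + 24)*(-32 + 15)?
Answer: 111166413/17 ≈ 6.5392e+6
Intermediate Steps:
H(l, Q) = 38/17 (H(l, Q) = 38*(1/17) = 38/17)
X = 187 (X = -11*(-17) = 187)
q(V) = V**3
q(X) - H(a(6), C) = 187**3 - 1*38/17 = 6539203 - 38/17 = 111166413/17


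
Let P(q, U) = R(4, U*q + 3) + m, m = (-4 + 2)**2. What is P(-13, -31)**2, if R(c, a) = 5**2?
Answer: 841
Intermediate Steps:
R(c, a) = 25
m = 4 (m = (-2)**2 = 4)
P(q, U) = 29 (P(q, U) = 25 + 4 = 29)
P(-13, -31)**2 = 29**2 = 841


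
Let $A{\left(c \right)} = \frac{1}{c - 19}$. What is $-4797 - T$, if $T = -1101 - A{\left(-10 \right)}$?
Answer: $- \frac{107185}{29} \approx -3696.0$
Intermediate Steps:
$A{\left(c \right)} = \frac{1}{-19 + c}$
$T = - \frac{31928}{29}$ ($T = -1101 - \frac{1}{-19 - 10} = -1101 - \frac{1}{-29} = -1101 - - \frac{1}{29} = -1101 + \frac{1}{29} = - \frac{31928}{29} \approx -1101.0$)
$-4797 - T = -4797 - - \frac{31928}{29} = -4797 + \frac{31928}{29} = - \frac{107185}{29}$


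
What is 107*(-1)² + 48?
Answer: 155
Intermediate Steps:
107*(-1)² + 48 = 107*1 + 48 = 107 + 48 = 155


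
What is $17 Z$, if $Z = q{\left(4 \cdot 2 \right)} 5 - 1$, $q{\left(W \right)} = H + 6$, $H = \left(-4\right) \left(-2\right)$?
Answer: $1173$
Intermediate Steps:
$H = 8$
$q{\left(W \right)} = 14$ ($q{\left(W \right)} = 8 + 6 = 14$)
$Z = 69$ ($Z = 14 \cdot 5 - 1 = 70 - 1 = 69$)
$17 Z = 17 \cdot 69 = 1173$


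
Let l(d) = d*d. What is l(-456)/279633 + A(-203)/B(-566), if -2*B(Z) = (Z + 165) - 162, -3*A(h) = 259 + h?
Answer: 106628336/157433379 ≈ 0.67729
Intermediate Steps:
l(d) = d²
A(h) = -259/3 - h/3 (A(h) = -(259 + h)/3 = -259/3 - h/3)
B(Z) = -3/2 - Z/2 (B(Z) = -((Z + 165) - 162)/2 = -((165 + Z) - 162)/2 = -(3 + Z)/2 = -3/2 - Z/2)
l(-456)/279633 + A(-203)/B(-566) = (-456)²/279633 + (-259/3 - ⅓*(-203))/(-3/2 - ½*(-566)) = 207936*(1/279633) + (-259/3 + 203/3)/(-3/2 + 283) = 69312/93211 - 56/(3*563/2) = 69312/93211 - 56/3*2/563 = 69312/93211 - 112/1689 = 106628336/157433379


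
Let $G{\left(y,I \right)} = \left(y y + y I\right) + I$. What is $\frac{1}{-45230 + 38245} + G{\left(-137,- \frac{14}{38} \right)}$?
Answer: $\frac{2497577536}{132715} \approx 18819.0$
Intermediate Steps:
$G{\left(y,I \right)} = I + y^{2} + I y$ ($G{\left(y,I \right)} = \left(y^{2} + I y\right) + I = I + y^{2} + I y$)
$\frac{1}{-45230 + 38245} + G{\left(-137,- \frac{14}{38} \right)} = \frac{1}{-45230 + 38245} + \left(- \frac{14}{38} + \left(-137\right)^{2} + - \frac{14}{38} \left(-137\right)\right) = \frac{1}{-6985} + \left(\left(-14\right) \frac{1}{38} + 18769 + \left(-14\right) \frac{1}{38} \left(-137\right)\right) = - \frac{1}{6985} - - \frac{357563}{19} = - \frac{1}{6985} + \left(- \frac{7}{19} + 18769 + \frac{959}{19}\right) = - \frac{1}{6985} + \frac{357563}{19} = \frac{2497577536}{132715}$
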